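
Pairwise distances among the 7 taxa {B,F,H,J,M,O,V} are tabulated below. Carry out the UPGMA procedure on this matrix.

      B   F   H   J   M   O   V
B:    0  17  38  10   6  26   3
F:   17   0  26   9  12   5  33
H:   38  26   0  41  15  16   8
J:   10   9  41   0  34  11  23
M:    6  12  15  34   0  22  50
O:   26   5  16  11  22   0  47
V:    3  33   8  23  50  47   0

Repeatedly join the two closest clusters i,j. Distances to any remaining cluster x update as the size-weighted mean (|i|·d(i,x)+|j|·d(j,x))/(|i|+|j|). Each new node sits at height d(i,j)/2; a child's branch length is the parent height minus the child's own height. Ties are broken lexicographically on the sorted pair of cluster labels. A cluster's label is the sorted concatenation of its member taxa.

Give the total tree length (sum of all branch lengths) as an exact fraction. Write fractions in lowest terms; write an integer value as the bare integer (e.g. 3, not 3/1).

iteration 1: select B,V (d=3); attach at lengths (3/2, 3/2); label the merged cluster BV
  updated: d(BV,F)=25, d(BV,H)=23, d(BV,J)=33/2, d(BV,M)=28, d(BV,O)=73/2
iteration 2: select F,O (d=5); attach at lengths (5/2, 5/2); label the merged cluster FO
  updated: d(BV,FO)=123/4, d(FO,H)=21, d(FO,J)=10, d(FO,M)=17
iteration 3: select FO,J (d=10); attach at lengths (5/2, 5); label the merged cluster FJO
  updated: d(BV,FJO)=26, d(FJO,H)=83/3, d(FJO,M)=68/3
iteration 4: select H,M (d=15); attach at lengths (15/2, 15/2); label the merged cluster HM
  updated: d(BV,HM)=51/2, d(FJO,HM)=151/6
iteration 5: select FJO,HM (d=151/6); attach at lengths (91/12, 61/12); label the merged cluster FHJMO
  updated: d(BV,FHJMO)=129/5
iteration 6: select BV,FHJMO (d=129/5); attach at lengths (57/5, 19/60); label the merged cluster BFHJMOV
final tree: ((B:3/2,V:3/2):57/5,(((F:5/2,O:5/2):5/2,J:5):91/12,(H:15/2,M:15/2):61/12):19/60)
total length: 3293/60

3293/60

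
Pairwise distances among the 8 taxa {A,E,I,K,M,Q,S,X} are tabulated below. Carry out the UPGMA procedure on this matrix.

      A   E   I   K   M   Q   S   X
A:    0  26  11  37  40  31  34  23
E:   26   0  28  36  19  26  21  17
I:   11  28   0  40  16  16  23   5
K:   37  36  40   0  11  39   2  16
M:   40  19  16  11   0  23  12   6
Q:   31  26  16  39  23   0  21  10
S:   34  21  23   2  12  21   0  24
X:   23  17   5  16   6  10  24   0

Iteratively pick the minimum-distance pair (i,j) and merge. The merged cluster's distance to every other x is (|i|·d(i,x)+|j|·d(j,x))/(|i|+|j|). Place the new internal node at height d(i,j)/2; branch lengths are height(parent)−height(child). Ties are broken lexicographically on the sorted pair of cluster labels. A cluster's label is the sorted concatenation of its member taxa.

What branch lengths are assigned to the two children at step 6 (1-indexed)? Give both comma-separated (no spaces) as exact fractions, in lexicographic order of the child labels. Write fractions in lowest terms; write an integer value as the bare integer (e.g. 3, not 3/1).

9/10,223/20

1. join K+S (d=2) ⇒ KS; edges |K|=1, |S|=1
  updated: d(A,KS)=71/2, d(E,KS)=57/2, d(I,KS)=63/2, d(KS,M)=23/2, d(KS,Q)=30, d(KS,X)=20
2. join I+X (d=5) ⇒ IX; edges |I|=5/2, |X|=5/2
  updated: d(A,IX)=17, d(E,IX)=45/2, d(IX,KS)=103/4, d(IX,M)=11, d(IX,Q)=13
3. join IX+M (d=11) ⇒ IMX; edges |IX|=3, |M|=11/2
  updated: d(A,IMX)=74/3, d(E,IMX)=64/3, d(IMX,KS)=21, d(IMX,Q)=49/3
4. join IMX+Q (d=49/3) ⇒ IMQX; edges |IMX|=8/3, |Q|=49/6
  updated: d(A,IMQX)=105/4, d(E,IMQX)=45/2, d(IMQX,KS)=93/4
5. join E+IMQX (d=45/2) ⇒ EIMQX; edges |E|=45/4, |IMQX|=37/12
  updated: d(A,EIMQX)=131/5, d(EIMQX,KS)=243/10
6. join EIMQX+KS (d=243/10) ⇒ EIKMQSX; edges |EIMQX|=9/10, |KS|=223/20
  updated: d(A,EIKMQSX)=202/7
7. join A+EIKMQSX (d=202/7) ⇒ AEIKMQSX; edges |A|=101/7, |EIKMQSX|=319/140
final tree: (A:101/7,((E:45/4,(((I:5/2,X:5/2):3,M:11/2):8/3,Q:49/6):37/12):9/10,(K:1,S:1):223/20):319/140)
total length: 14579/210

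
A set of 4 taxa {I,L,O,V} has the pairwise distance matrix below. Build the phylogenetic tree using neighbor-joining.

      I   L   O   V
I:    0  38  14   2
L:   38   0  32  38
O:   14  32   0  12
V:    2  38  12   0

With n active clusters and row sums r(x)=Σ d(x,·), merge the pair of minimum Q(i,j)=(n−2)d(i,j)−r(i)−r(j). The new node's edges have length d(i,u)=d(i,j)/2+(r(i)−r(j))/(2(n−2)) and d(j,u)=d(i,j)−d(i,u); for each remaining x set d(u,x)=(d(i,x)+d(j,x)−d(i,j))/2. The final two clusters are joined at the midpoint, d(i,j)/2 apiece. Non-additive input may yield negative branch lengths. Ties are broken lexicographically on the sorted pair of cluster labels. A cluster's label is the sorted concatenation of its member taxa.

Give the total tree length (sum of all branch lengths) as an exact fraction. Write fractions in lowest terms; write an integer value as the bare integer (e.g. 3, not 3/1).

85/2

step 1: merge (I,V) at d=2, Q=-102; branch lengths I→3/2, V→1/2; new cluster IV
  updated: d(IV,L)=37, d(IV,O)=12
step 2: merge (IV,L) at d=37, Q=-81; branch lengths IV→17/2, L→57/2; new cluster ILV
  updated: d(ILV,O)=7/2
step 3: merge (ILV,O) at d=7/2; branch lengths ILV→7/4, O→7/4; new cluster ILOV
final tree: (((I:3/2,V:1/2):17/2,L:57/2):7/4,O:7/4)
total length: 85/2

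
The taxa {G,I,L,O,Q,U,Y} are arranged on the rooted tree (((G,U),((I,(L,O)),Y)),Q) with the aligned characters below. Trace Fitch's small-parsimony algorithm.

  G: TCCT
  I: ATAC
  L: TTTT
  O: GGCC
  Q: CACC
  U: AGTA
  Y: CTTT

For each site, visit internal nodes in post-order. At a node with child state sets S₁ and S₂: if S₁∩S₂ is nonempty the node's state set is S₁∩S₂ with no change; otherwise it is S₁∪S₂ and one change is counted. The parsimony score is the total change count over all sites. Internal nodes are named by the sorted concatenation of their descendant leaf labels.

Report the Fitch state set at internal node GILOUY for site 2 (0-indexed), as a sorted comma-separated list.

site 0, node GU: G={T} ∪ U={A} → {A,T} (+1)
site 0, node LO: L={T} ∪ O={G} → {G,T} (+1)
site 0, node ILO: I={A} ∪ LO={G,T} → {A,G,T} (+1)
site 0, node ILOY: ILO={A,G,T} ∪ Y={C} → {A,C,G,T} (+1)
site 0, node GILOUY: GU={A,T} ∩ ILOY={A,C,G,T} → {A,T} (+0)
site 0, node GILOQUY: GILOUY={A,T} ∪ Q={C} → {A,C,T} (+1)
site 1, node GU: G={C} ∪ U={G} → {C,G} (+1)
site 1, node LO: L={T} ∪ O={G} → {G,T} (+1)
site 1, node ILO: I={T} ∩ LO={G,T} → {T} (+0)
site 1, node ILOY: ILO={T} ∩ Y={T} → {T} (+0)
site 1, node GILOUY: GU={C,G} ∪ ILOY={T} → {C,G,T} (+1)
site 1, node GILOQUY: GILOUY={C,G,T} ∪ Q={A} → {A,C,G,T} (+1)
site 2, node GU: G={C} ∪ U={T} → {C,T} (+1)
site 2, node LO: L={T} ∪ O={C} → {C,T} (+1)
site 2, node ILO: I={A} ∪ LO={C,T} → {A,C,T} (+1)
site 2, node ILOY: ILO={A,C,T} ∩ Y={T} → {T} (+0)
site 2, node GILOUY: GU={C,T} ∩ ILOY={T} → {T} (+0)
site 2, node GILOQUY: GILOUY={T} ∪ Q={C} → {C,T} (+1)
site 3, node GU: G={T} ∪ U={A} → {A,T} (+1)
site 3, node LO: L={T} ∪ O={C} → {C,T} (+1)
site 3, node ILO: I={C} ∩ LO={C,T} → {C} (+0)
site 3, node ILOY: ILO={C} ∪ Y={T} → {C,T} (+1)
site 3, node GILOUY: GU={A,T} ∩ ILOY={C,T} → {T} (+0)
site 3, node GILOQUY: GILOUY={T} ∪ Q={C} → {C,T} (+1)
per-site changes: [5, 4, 4, 4]; total = 17

T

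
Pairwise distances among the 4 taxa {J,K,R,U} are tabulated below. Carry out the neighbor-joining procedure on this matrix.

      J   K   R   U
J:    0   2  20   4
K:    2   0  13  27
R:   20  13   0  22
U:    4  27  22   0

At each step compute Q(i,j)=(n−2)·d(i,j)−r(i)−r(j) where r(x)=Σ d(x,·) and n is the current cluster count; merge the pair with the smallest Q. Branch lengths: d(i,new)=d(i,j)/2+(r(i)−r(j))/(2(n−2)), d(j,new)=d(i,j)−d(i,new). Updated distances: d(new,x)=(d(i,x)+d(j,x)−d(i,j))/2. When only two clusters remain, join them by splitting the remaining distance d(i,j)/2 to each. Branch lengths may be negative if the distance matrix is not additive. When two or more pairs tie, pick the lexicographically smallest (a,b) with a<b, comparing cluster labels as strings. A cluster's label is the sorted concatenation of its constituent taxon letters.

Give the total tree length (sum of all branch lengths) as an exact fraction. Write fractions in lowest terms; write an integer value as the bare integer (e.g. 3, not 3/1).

iteration 1: select J,U (d=4, Q=-71); attach at lengths (-19/4, 35/4); label the merged cluster JU
  updated: d(JU,K)=25/2, d(JU,R)=19
iteration 2: select JU,K (d=25/2, Q=-89/2); attach at lengths (37/4, 13/4); label the merged cluster JKU
  updated: d(JKU,R)=39/4
iteration 3: select JKU,R (d=39/4); attach at lengths (39/8, 39/8); label the merged cluster JKRU
final tree: (((J:-19/4,U:35/4):37/4,K:13/4):39/8,R:39/8)
total length: 105/4

105/4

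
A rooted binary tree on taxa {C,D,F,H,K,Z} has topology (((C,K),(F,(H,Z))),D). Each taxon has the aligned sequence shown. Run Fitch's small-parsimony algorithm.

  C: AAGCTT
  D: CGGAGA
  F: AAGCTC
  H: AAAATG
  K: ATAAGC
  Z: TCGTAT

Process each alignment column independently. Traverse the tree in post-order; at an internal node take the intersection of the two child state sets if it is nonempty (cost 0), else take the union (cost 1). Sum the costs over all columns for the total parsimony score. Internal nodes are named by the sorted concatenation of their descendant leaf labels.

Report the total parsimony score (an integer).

[col 0] CK: children C:{A}, K:{A} ∩→ {A}; cost 0
[col 0] HZ: children H:{A}, Z:{T} ∪→ {A,T}; cost 1
[col 0] FHZ: children F:{A}, HZ:{A,T} ∩→ {A}; cost 0
[col 0] CFHKZ: children CK:{A}, FHZ:{A} ∩→ {A}; cost 0
[col 0] CDFHKZ: children CFHKZ:{A}, D:{C} ∪→ {A,C}; cost 1
[col 1] CK: children C:{A}, K:{T} ∪→ {A,T}; cost 1
[col 1] HZ: children H:{A}, Z:{C} ∪→ {A,C}; cost 1
[col 1] FHZ: children F:{A}, HZ:{A,C} ∩→ {A}; cost 0
[col 1] CFHKZ: children CK:{A,T}, FHZ:{A} ∩→ {A}; cost 0
[col 1] CDFHKZ: children CFHKZ:{A}, D:{G} ∪→ {A,G}; cost 1
[col 2] CK: children C:{G}, K:{A} ∪→ {A,G}; cost 1
[col 2] HZ: children H:{A}, Z:{G} ∪→ {A,G}; cost 1
[col 2] FHZ: children F:{G}, HZ:{A,G} ∩→ {G}; cost 0
[col 2] CFHKZ: children CK:{A,G}, FHZ:{G} ∩→ {G}; cost 0
[col 2] CDFHKZ: children CFHKZ:{G}, D:{G} ∩→ {G}; cost 0
[col 3] CK: children C:{C}, K:{A} ∪→ {A,C}; cost 1
[col 3] HZ: children H:{A}, Z:{T} ∪→ {A,T}; cost 1
[col 3] FHZ: children F:{C}, HZ:{A,T} ∪→ {A,C,T}; cost 1
[col 3] CFHKZ: children CK:{A,C}, FHZ:{A,C,T} ∩→ {A,C}; cost 0
[col 3] CDFHKZ: children CFHKZ:{A,C}, D:{A} ∩→ {A}; cost 0
[col 4] CK: children C:{T}, K:{G} ∪→ {G,T}; cost 1
[col 4] HZ: children H:{T}, Z:{A} ∪→ {A,T}; cost 1
[col 4] FHZ: children F:{T}, HZ:{A,T} ∩→ {T}; cost 0
[col 4] CFHKZ: children CK:{G,T}, FHZ:{T} ∩→ {T}; cost 0
[col 4] CDFHKZ: children CFHKZ:{T}, D:{G} ∪→ {G,T}; cost 1
[col 5] CK: children C:{T}, K:{C} ∪→ {C,T}; cost 1
[col 5] HZ: children H:{G}, Z:{T} ∪→ {G,T}; cost 1
[col 5] FHZ: children F:{C}, HZ:{G,T} ∪→ {C,G,T}; cost 1
[col 5] CFHKZ: children CK:{C,T}, FHZ:{C,G,T} ∩→ {C,T}; cost 0
[col 5] CDFHKZ: children CFHKZ:{C,T}, D:{A} ∪→ {A,C,T}; cost 1
per-site changes: [2, 3, 2, 3, 3, 4]; total = 17

17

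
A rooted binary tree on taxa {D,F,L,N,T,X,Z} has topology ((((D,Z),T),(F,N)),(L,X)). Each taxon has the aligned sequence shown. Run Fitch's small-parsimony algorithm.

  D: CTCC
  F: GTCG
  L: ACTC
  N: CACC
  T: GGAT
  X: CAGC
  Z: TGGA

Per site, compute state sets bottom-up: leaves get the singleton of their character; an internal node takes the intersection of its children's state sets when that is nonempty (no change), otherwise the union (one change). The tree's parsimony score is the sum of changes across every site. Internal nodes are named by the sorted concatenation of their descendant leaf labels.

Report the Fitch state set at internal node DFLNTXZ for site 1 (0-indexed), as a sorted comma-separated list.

A

[col 0] DZ: children D:{C}, Z:{T} ∪→ {C,T}; cost 1
[col 0] DTZ: children DZ:{C,T}, T:{G} ∪→ {C,G,T}; cost 1
[col 0] FN: children F:{G}, N:{C} ∪→ {C,G}; cost 1
[col 0] DFNTZ: children DTZ:{C,G,T}, FN:{C,G} ∩→ {C,G}; cost 0
[col 0] LX: children L:{A}, X:{C} ∪→ {A,C}; cost 1
[col 0] DFLNTXZ: children DFNTZ:{C,G}, LX:{A,C} ∩→ {C}; cost 0
[col 1] DZ: children D:{T}, Z:{G} ∪→ {G,T}; cost 1
[col 1] DTZ: children DZ:{G,T}, T:{G} ∩→ {G}; cost 0
[col 1] FN: children F:{T}, N:{A} ∪→ {A,T}; cost 1
[col 1] DFNTZ: children DTZ:{G}, FN:{A,T} ∪→ {A,G,T}; cost 1
[col 1] LX: children L:{C}, X:{A} ∪→ {A,C}; cost 1
[col 1] DFLNTXZ: children DFNTZ:{A,G,T}, LX:{A,C} ∩→ {A}; cost 0
[col 2] DZ: children D:{C}, Z:{G} ∪→ {C,G}; cost 1
[col 2] DTZ: children DZ:{C,G}, T:{A} ∪→ {A,C,G}; cost 1
[col 2] FN: children F:{C}, N:{C} ∩→ {C}; cost 0
[col 2] DFNTZ: children DTZ:{A,C,G}, FN:{C} ∩→ {C}; cost 0
[col 2] LX: children L:{T}, X:{G} ∪→ {G,T}; cost 1
[col 2] DFLNTXZ: children DFNTZ:{C}, LX:{G,T} ∪→ {C,G,T}; cost 1
[col 3] DZ: children D:{C}, Z:{A} ∪→ {A,C}; cost 1
[col 3] DTZ: children DZ:{A,C}, T:{T} ∪→ {A,C,T}; cost 1
[col 3] FN: children F:{G}, N:{C} ∪→ {C,G}; cost 1
[col 3] DFNTZ: children DTZ:{A,C,T}, FN:{C,G} ∩→ {C}; cost 0
[col 3] LX: children L:{C}, X:{C} ∩→ {C}; cost 0
[col 3] DFLNTXZ: children DFNTZ:{C}, LX:{C} ∩→ {C}; cost 0
per-site changes: [4, 4, 4, 3]; total = 15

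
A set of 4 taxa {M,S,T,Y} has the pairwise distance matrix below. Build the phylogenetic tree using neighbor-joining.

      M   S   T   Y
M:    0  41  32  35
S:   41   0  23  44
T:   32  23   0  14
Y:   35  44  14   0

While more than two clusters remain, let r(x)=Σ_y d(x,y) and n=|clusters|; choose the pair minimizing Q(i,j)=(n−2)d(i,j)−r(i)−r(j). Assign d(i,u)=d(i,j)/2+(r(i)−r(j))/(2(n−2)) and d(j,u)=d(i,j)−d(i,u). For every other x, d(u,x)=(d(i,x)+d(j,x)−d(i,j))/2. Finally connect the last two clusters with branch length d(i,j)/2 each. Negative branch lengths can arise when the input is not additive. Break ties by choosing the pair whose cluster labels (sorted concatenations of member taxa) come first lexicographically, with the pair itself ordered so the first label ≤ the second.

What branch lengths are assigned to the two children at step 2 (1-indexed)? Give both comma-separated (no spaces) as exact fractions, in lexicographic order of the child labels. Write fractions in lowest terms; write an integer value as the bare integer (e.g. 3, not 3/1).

6,1

iteration 1: select M,S (d=41, Q=-134); attach at lengths (41/2, 41/2); label the merged cluster MS
  updated: d(MS,T)=7, d(MS,Y)=19
iteration 2: select MS,T (d=7, Q=-40); attach at lengths (6, 1); label the merged cluster MST
  updated: d(MST,Y)=13
iteration 3: select MST,Y (d=13); attach at lengths (13/2, 13/2); label the merged cluster MSTY
final tree: (((M:41/2,S:41/2):6,T:1):13/2,Y:13/2)
total length: 61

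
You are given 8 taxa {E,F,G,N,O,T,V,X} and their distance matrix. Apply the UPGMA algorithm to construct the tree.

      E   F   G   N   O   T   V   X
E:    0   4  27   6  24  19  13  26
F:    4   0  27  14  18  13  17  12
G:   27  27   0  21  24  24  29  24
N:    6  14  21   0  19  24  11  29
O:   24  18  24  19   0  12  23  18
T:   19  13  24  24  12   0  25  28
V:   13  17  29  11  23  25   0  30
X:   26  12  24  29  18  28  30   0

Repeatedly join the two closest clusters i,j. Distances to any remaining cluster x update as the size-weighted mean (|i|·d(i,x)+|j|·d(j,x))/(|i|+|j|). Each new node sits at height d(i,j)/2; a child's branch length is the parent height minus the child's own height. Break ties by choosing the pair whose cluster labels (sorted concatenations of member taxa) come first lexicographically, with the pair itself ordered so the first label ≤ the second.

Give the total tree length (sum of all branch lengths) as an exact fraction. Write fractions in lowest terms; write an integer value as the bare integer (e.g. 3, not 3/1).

iteration 1: select E,F (d=4); attach at lengths (2, 2); label the merged cluster EF
  updated: d(EF,G)=27, d(EF,N)=10, d(EF,O)=21, d(EF,T)=16, d(EF,V)=15, d(EF,X)=19
iteration 2: select EF,N (d=10); attach at lengths (3, 5); label the merged cluster EFN
  updated: d(EFN,G)=25, d(EFN,O)=61/3, d(EFN,T)=56/3, d(EFN,V)=41/3, d(EFN,X)=67/3
iteration 3: select O,T (d=12); attach at lengths (6, 6); label the merged cluster OT
  updated: d(EFN,OT)=39/2, d(G,OT)=24, d(OT,V)=24, d(OT,X)=23
iteration 4: select EFN,V (d=41/3); attach at lengths (11/6, 41/6); label the merged cluster EFNV
  updated: d(EFNV,G)=26, d(EFNV,OT)=165/8, d(EFNV,X)=97/4
iteration 5: select EFNV,OT (d=165/8); attach at lengths (167/48, 69/16); label the merged cluster EFNOTV
  updated: d(EFNOTV,G)=76/3, d(EFNOTV,X)=143/6
iteration 6: select EFNOTV,X (d=143/6); attach at lengths (77/48, 143/12); label the merged cluster EFNOTVX
  updated: d(EFNOTVX,G)=176/7
iteration 7: select EFNOTVX,G (d=176/7); attach at lengths (55/84, 88/7); label the merged cluster EFGNOTVX
final tree: ((((((E:2,F:2):3,N:5):11/6,V:41/6):167/48,(O:6,T:6):69/16):77/48,X:143/12):55/84,G:88/7)
total length: 7527/112

7527/112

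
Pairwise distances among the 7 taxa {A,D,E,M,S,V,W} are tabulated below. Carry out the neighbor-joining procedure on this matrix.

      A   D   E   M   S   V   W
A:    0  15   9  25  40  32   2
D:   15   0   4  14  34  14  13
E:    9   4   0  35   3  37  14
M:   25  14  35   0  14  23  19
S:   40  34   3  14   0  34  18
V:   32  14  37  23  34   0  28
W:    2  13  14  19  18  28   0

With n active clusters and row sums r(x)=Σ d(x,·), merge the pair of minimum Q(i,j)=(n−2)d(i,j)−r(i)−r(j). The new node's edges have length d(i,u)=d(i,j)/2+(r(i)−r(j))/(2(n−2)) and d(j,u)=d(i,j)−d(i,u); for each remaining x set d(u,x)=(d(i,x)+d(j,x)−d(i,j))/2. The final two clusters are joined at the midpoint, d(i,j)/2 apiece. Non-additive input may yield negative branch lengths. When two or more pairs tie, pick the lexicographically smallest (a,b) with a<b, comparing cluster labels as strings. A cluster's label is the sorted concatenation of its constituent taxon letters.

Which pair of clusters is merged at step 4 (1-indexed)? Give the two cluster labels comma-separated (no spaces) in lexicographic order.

AESW,M

iteration 1: select E,S (d=3, Q=-230); attach at lengths (-13/5, 28/5); label the merged cluster ES
  updated: d(A,ES)=23, d(D,ES)=35/2, d(ES,M)=23, d(ES,V)=34, d(ES,W)=29/2
iteration 2: select A,W (d=2, Q=-331/2); attach at lengths (57/16, -25/16); label the merged cluster AW
  updated: d(AW,D)=13, d(AW,ES)=71/4, d(AW,M)=21, d(AW,V)=29
iteration 3: select AW,ES (d=71/4, Q=-479/4); attach at lengths (167/24, 259/24); label the merged cluster AESW
  updated: d(AESW,D)=51/8, d(AESW,M)=105/8, d(AESW,V)=181/8
iteration 4: select AESW,M (d=105/8, Q=-66); attach at lengths (73/16, 137/16); label the merged cluster AEMSW
  updated: d(AEMSW,D)=29/8, d(AEMSW,V)=65/4
iteration 5: select AEMSW,D (d=29/8, Q=-271/8); attach at lengths (47/16, 11/16); label the merged cluster ADEMSW
  updated: d(ADEMSW,V)=213/16
iteration 6: select ADEMSW,V (d=213/16); attach at lengths (213/32, 213/32); label the merged cluster ADEMSVW
final tree: (((((A:57/16,W:-25/16):167/24,(E:-13/5,S:28/5):259/24):73/16,M:137/16):47/16,D:11/16):213/32,V:213/32)
total length: 845/16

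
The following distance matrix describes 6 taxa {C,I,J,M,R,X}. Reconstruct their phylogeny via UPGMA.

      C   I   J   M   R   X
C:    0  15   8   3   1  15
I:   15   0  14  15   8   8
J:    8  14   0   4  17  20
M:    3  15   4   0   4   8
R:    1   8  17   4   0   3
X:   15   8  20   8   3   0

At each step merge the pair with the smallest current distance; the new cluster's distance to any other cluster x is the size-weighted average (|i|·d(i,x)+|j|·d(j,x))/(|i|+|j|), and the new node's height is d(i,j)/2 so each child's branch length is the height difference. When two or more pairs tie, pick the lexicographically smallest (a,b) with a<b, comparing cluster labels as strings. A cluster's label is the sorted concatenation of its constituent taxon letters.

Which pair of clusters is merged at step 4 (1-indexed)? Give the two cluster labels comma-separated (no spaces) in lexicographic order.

CMR,J

iteration 1: select C,R (d=1); attach at lengths (1/2, 1/2); label the merged cluster CR
  updated: d(CR,I)=23/2, d(CR,J)=25/2, d(CR,M)=7/2, d(CR,X)=9
iteration 2: select CR,M (d=7/2); attach at lengths (5/4, 7/4); label the merged cluster CMR
  updated: d(CMR,I)=38/3, d(CMR,J)=29/3, d(CMR,X)=26/3
iteration 3: select I,X (d=8); attach at lengths (4, 4); label the merged cluster IX
  updated: d(CMR,IX)=32/3, d(IX,J)=17
iteration 4: select CMR,J (d=29/3); attach at lengths (37/12, 29/6); label the merged cluster CJMR
  updated: d(CJMR,IX)=49/4
iteration 5: select CJMR,IX (d=49/4); attach at lengths (31/24, 17/8); label the merged cluster CIJMRX
final tree: ((((C:1/2,R:1/2):5/4,M:7/4):37/12,J:29/6):31/24,(I:4,X:4):17/8)
total length: 70/3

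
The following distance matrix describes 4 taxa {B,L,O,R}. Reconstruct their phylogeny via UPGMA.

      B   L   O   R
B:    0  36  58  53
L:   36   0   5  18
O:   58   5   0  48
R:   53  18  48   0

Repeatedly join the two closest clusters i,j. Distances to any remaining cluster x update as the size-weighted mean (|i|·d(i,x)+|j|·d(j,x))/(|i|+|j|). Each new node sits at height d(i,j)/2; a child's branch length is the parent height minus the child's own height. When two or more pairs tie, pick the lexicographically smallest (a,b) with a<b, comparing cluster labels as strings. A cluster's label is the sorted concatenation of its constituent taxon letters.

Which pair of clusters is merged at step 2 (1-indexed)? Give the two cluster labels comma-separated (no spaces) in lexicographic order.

step 1: merge (L,O) at d=5; branch lengths L→5/2, O→5/2; new cluster LO
  updated: d(B,LO)=47, d(LO,R)=33
step 2: merge (LO,R) at d=33; branch lengths LO→14, R→33/2; new cluster LOR
  updated: d(B,LOR)=49
step 3: merge (B,LOR) at d=49; branch lengths B→49/2, LOR→8; new cluster BLOR
final tree: (B:49/2,((L:5/2,O:5/2):14,R:33/2):8)
total length: 68

LO,R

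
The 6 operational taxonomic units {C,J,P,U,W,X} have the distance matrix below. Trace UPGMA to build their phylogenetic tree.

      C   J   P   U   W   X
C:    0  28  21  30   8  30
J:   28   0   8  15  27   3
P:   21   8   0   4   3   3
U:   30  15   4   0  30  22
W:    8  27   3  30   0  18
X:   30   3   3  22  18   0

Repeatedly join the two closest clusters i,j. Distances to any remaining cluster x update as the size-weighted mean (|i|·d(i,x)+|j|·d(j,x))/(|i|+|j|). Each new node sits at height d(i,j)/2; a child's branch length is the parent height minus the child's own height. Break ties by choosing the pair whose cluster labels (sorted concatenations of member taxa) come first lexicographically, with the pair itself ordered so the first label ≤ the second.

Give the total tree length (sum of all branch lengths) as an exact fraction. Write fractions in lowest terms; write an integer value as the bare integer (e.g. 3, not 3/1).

1. join J+X (d=3) ⇒ JX; edges |J|=3/2, |X|=3/2
  updated: d(C,JX)=29, d(JX,P)=11/2, d(JX,U)=37/2, d(JX,W)=45/2
2. join P+W (d=3) ⇒ PW; edges |P|=3/2, |W|=3/2
  updated: d(C,PW)=29/2, d(JX,PW)=14, d(PW,U)=17
3. join JX+PW (d=14) ⇒ JPWX; edges |JX|=11/2, |PW|=11/2
  updated: d(C,JPWX)=87/4, d(JPWX,U)=71/4
4. join JPWX+U (d=71/4) ⇒ JPUWX; edges |JPWX|=15/8, |U|=71/8
  updated: d(C,JPUWX)=117/5
5. join C+JPUWX (d=117/5) ⇒ CJPUWX; edges |C|=117/10, |JPUWX|=113/40
final tree: (C:117/10,(((J:3/2,X:3/2):11/2,(P:3/2,W:3/2):11/2):15/8,U:71/8):113/40)
total length: 1691/40

1691/40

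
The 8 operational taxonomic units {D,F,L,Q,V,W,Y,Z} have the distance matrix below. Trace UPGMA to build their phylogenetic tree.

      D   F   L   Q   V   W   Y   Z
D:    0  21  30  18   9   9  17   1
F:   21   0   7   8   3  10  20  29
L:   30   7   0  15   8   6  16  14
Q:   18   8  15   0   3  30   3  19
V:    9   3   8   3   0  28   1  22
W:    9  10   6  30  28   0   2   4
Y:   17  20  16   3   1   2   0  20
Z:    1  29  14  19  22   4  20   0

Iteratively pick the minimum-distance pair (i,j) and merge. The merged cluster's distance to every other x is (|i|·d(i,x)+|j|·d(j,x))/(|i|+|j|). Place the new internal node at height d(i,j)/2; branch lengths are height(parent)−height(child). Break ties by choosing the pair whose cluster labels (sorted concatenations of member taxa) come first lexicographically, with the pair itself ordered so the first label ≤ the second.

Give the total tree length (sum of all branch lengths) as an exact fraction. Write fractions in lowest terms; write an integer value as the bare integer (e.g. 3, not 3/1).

1247/36

1. join D+Z (d=1) ⇒ DZ; edges |D|=1/2, |Z|=1/2
  updated: d(DZ,F)=25, d(DZ,L)=22, d(DZ,Q)=37/2, d(DZ,V)=31/2, d(DZ,W)=13/2, d(DZ,Y)=37/2
2. join V+Y (d=1) ⇒ VY; edges |V|=1/2, |Y|=1/2
  updated: d(DZ,VY)=17, d(F,VY)=23/2, d(L,VY)=12, d(Q,VY)=3, d(VY,W)=15
3. join Q+VY (d=3) ⇒ QVY; edges |Q|=3/2, |VY|=1
  updated: d(DZ,QVY)=35/2, d(F,QVY)=31/3, d(L,QVY)=13, d(QVY,W)=20
4. join L+W (d=6) ⇒ LW; edges |L|=3, |W|=3
  updated: d(DZ,LW)=57/4, d(F,LW)=17/2, d(LW,QVY)=33/2
5. join F+LW (d=17/2) ⇒ FLW; edges |F|=17/4, |LW|=5/4
  updated: d(DZ,FLW)=107/6, d(FLW,QVY)=130/9
6. join FLW+QVY (d=130/9) ⇒ FLQVWY; edges |FLW|=107/36, |QVY|=103/18
  updated: d(DZ,FLQVWY)=53/3
7. join DZ+FLQVWY (d=53/3) ⇒ DFLQVWYZ; edges |DZ|=25/3, |FLQVWY|=29/18
final tree: ((D:1/2,Z:1/2):25/3,((F:17/4,(L:3,W:3):5/4):107/36,(Q:3/2,(V:1/2,Y:1/2):1):103/18):29/18)
total length: 1247/36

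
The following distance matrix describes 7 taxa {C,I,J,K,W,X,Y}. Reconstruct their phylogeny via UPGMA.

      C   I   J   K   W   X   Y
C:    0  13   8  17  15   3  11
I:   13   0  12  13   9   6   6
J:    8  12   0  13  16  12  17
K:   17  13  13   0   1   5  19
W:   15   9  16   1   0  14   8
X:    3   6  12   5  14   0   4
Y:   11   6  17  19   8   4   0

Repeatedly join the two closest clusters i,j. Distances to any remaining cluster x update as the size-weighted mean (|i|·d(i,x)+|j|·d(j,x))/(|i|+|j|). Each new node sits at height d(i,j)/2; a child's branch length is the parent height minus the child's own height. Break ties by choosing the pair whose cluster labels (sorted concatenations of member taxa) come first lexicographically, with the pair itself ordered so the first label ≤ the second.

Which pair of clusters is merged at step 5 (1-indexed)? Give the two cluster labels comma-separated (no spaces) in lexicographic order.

CIXY,J

iteration 1: select K,W (d=1); attach at lengths (1/2, 1/2); label the merged cluster KW
  updated: d(C,KW)=16, d(I,KW)=11, d(J,KW)=29/2, d(KW,X)=19/2, d(KW,Y)=27/2
iteration 2: select C,X (d=3); attach at lengths (3/2, 3/2); label the merged cluster CX
  updated: d(CX,I)=19/2, d(CX,J)=10, d(CX,KW)=51/4, d(CX,Y)=15/2
iteration 3: select I,Y (d=6); attach at lengths (3, 3); label the merged cluster IY
  updated: d(CX,IY)=17/2, d(IY,J)=29/2, d(IY,KW)=49/4
iteration 4: select CX,IY (d=17/2); attach at lengths (11/4, 5/4); label the merged cluster CIXY
  updated: d(CIXY,J)=49/4, d(CIXY,KW)=25/2
iteration 5: select CIXY,J (d=49/4); attach at lengths (15/8, 49/8); label the merged cluster CIJXY
  updated: d(CIJXY,KW)=129/10
iteration 6: select CIJXY,KW (d=129/10); attach at lengths (13/40, 119/20); label the merged cluster CIJKWXY
final tree: ((((C:3/2,X:3/2):11/4,(I:3,Y:3):5/4):15/8,J:49/8):13/40,(K:1/2,W:1/2):119/20)
total length: 1131/40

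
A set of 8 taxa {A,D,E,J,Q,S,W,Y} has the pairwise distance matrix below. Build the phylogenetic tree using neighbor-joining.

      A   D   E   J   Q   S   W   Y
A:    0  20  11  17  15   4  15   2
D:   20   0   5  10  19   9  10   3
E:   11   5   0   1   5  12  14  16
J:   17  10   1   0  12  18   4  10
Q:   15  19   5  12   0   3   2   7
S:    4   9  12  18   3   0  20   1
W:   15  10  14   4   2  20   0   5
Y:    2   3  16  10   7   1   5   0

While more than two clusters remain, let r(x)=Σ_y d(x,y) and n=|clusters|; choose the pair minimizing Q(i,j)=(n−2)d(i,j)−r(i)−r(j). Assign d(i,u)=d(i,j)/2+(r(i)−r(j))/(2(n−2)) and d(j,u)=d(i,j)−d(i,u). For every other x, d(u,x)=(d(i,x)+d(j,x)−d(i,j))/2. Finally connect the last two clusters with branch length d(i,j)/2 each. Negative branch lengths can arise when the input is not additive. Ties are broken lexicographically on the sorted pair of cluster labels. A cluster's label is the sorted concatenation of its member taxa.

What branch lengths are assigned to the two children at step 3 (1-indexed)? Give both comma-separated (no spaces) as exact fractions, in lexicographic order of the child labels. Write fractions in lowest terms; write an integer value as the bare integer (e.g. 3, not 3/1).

step 1: merge (E,J) at d=1, Q=-130; branch lengths E→-1/6, J→7/6; new cluster EJ
  updated: d(A,EJ)=27/2, d(D,EJ)=7, d(EJ,Q)=8, d(EJ,S)=29/2, d(EJ,W)=17/2, d(EJ,Y)=25/2
step 2: merge (Q,W) at d=2, Q=-209/2; branch lengths Q→7/20, W→33/20; new cluster QW
  updated: d(A,QW)=14, d(D,QW)=27/2, d(EJ,QW)=29/4, d(QW,S)=21/2, d(QW,Y)=5
step 3: merge (D,EJ) at d=7, Q=-317/4; branch lengths D→103/32, EJ→121/32; new cluster DEJ
  updated: d(A,DEJ)=53/4, d(DEJ,QW)=55/8, d(DEJ,S)=33/4, d(DEJ,Y)=17/4
step 4: merge (DEJ,QW) at d=55/8, Q=-387/8; branch lengths DEJ→45/16, QW→65/16; new cluster DEJQW
  updated: d(A,DEJQW)=163/16, d(DEJQW,S)=95/16, d(DEJQW,Y)=19/16
step 5: merge (A,S) at d=4, Q=-153/8; branch lengths A→53/16, S→11/16; new cluster AS
  updated: d(AS,DEJQW)=97/16, d(AS,Y)=-1/2
step 6: merge (AS,DEJQW) at d=97/16, Q=-27/4; branch lengths AS→35/16, DEJQW→31/8; new cluster ADEJQSW
  updated: d(ADEJQSW,Y)=-43/16
step 7: merge (ADEJQSW,Y) at d=-43/16; branch lengths ADEJQSW→-43/32, Y→-43/32; new cluster ADEJQSWY
final tree: (((A:53/16,S:11/16):35/16,((D:103/32,(E:-1/6,J:7/6):121/32):45/16,(Q:7/20,W:33/20):65/16):31/8):-43/32,Y:-43/32)
total length: 97/4

103/32,121/32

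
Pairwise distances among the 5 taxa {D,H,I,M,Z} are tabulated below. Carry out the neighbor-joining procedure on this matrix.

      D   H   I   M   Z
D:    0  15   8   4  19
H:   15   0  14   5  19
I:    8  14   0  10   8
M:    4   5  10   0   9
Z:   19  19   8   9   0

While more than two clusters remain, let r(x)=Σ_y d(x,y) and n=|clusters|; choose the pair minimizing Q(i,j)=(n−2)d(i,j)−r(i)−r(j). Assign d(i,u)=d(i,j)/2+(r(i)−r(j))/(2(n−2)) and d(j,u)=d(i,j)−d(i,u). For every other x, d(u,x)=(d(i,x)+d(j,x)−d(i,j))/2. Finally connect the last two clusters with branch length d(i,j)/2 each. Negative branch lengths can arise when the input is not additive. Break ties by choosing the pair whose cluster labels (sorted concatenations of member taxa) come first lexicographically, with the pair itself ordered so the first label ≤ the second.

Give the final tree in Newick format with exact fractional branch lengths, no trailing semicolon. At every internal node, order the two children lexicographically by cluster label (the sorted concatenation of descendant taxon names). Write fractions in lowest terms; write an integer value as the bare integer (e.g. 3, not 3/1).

step 1: merge (I,Z) at d=8, Q=-71; branch lengths I→3/2, Z→13/2; new cluster IZ
  updated: d(D,IZ)=19/2, d(H,IZ)=25/2, d(IZ,M)=11/2
step 2: merge (D,IZ) at d=19/2, Q=-37; branch lengths D→5, IZ→9/2; new cluster DIZ
  updated: d(DIZ,H)=9, d(DIZ,M)=0
step 3: merge (DIZ,H) at d=9, Q=-14; branch lengths DIZ→2, H→7; new cluster DHIZ
  updated: d(DHIZ,M)=-2
step 4: merge (DHIZ,M) at d=-2; branch lengths DHIZ→-1, M→-1; new cluster DHIMZ
final tree: (((D:5,(I:3/2,Z:13/2):9/2):2,H:7):-1,M:-1)
total length: 49/2

(((D:5,(I:3/2,Z:13/2):9/2):2,H:7):-1,M:-1)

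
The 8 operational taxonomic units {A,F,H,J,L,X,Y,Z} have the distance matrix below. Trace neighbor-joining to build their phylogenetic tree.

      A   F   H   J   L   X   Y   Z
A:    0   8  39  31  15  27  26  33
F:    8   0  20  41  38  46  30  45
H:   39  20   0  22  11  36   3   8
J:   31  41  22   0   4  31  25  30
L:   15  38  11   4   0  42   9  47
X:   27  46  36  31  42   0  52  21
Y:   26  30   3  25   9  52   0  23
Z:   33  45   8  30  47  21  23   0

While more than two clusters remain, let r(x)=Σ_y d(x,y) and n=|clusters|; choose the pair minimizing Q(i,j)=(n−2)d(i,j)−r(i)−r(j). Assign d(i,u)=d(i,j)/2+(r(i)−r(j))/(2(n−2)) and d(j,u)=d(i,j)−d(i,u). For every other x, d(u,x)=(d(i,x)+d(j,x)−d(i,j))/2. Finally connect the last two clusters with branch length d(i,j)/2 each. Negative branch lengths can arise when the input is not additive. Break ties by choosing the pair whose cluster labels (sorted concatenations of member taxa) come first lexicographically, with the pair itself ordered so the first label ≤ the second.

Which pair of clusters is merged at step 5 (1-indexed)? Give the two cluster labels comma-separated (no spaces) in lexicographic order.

iteration 1: select A,F (d=8, Q=-359); attach at lengths (-1/12, 97/12); label the merged cluster AF
  updated: d(AF,H)=51/2, d(AF,J)=32, d(AF,L)=45/2, d(AF,X)=65/2, d(AF,Y)=24, d(AF,Z)=35
iteration 2: select X,Z (d=21, Q=-547/2); attach at lengths (311/20, 109/20); label the merged cluster XZ
  updated: d(AF,XZ)=93/4, d(H,XZ)=23/2, d(J,XZ)=20, d(L,XZ)=34, d(XZ,Y)=27
iteration 3: select J,L (d=4, Q=-335/2); attach at lengths (77/16, -13/16); label the merged cluster JL
  updated: d(AF,JL)=101/4, d(H,JL)=29/2, d(JL,XZ)=25, d(JL,Y)=15
iteration 4: select AF,XZ (d=93/4, Q=-115); attach at lengths (27/2, 39/4); label the merged cluster AFXZ
  updated: d(AFXZ,H)=55/8, d(AFXZ,JL)=27/2, d(AFXZ,Y)=111/8
iteration 5: select AFXZ,JL (d=27/2, Q=-201/4); attach at lengths (73/16, 143/16); label the merged cluster AFJLXZ
  updated: d(AFJLXZ,H)=63/16, d(AFJLXZ,Y)=123/16
iteration 6: select AFJLXZ,H (d=63/16, Q=-117/8); attach at lengths (69/16, -3/8); label the merged cluster AFHJLXZ
  updated: d(AFHJLXZ,Y)=27/8
iteration 7: select AFHJLXZ,Y (d=27/8); attach at lengths (27/16, 27/16); label the merged cluster AFHJLXYZ
final tree: (((((A:-1/12,F:97/12):27/2,(X:311/20,Z:109/20):39/4):73/16,(J:77/16,L:-13/16):143/16):69/16,H:-3/8):27/16,Y:27/16)
total length: 1233/16

AFXZ,JL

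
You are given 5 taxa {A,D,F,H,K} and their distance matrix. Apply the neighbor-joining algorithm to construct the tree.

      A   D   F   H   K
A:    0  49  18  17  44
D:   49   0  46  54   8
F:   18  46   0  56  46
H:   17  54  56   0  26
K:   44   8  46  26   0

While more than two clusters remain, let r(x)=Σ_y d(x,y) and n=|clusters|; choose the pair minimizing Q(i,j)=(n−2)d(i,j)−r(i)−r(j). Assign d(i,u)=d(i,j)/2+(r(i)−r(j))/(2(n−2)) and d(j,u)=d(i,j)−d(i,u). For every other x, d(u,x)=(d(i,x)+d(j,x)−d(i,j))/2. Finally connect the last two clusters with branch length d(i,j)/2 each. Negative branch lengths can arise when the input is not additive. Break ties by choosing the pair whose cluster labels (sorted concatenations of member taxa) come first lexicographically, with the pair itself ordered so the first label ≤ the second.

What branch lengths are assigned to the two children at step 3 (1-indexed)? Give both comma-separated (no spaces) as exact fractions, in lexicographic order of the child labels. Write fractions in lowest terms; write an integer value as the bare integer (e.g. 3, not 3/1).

iteration 1: select D,K (d=8, Q=-257); attach at lengths (19/2, -3/2); label the merged cluster DK
  updated: d(A,DK)=85/2, d(DK,F)=42, d(DK,H)=36
iteration 2: select A,F (d=18, Q=-315/2); attach at lengths (-5/8, 149/8); label the merged cluster AF
  updated: d(AF,DK)=133/4, d(AF,H)=55/2
iteration 3: select AF,DK (d=133/4, Q=-387/4); attach at lengths (99/8, 167/8); label the merged cluster ADFK
  updated: d(ADFK,H)=121/8
iteration 4: select ADFK,H (d=121/8); attach at lengths (121/16, 121/16); label the merged cluster ADFHK
final tree: (((A:-5/8,F:149/8):99/8,(D:19/2,K:-3/2):167/8):121/16,H:121/16)
total length: 595/8

99/8,167/8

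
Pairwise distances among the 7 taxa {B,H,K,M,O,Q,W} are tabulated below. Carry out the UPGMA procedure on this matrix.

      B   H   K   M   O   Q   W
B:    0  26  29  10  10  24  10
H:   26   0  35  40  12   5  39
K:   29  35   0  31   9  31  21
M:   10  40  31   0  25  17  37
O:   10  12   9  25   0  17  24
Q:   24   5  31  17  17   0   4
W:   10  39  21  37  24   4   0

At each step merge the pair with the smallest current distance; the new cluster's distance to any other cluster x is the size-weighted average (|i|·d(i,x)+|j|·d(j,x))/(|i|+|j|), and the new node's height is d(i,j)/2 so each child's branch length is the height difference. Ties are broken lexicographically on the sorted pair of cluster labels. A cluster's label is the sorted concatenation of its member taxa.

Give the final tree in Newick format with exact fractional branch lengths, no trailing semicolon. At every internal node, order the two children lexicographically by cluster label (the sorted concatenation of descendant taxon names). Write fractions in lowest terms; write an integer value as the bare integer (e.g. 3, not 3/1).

iteration 1: select Q,W (d=4); attach at lengths (2, 2); label the merged cluster QW
  updated: d(B,QW)=17, d(H,QW)=22, d(K,QW)=26, d(M,QW)=27, d(O,QW)=41/2
iteration 2: select K,O (d=9); attach at lengths (9/2, 9/2); label the merged cluster KO
  updated: d(B,KO)=39/2, d(H,KO)=47/2, d(KO,M)=28, d(KO,QW)=93/4
iteration 3: select B,M (d=10); attach at lengths (5, 5); label the merged cluster BM
  updated: d(BM,H)=33, d(BM,KO)=95/4, d(BM,QW)=22
iteration 4: select BM,QW (d=22); attach at lengths (6, 9); label the merged cluster BMQW
  updated: d(BMQW,H)=55/2, d(BMQW,KO)=47/2
iteration 5: select BMQW,KO (d=47/2); attach at lengths (3/4, 29/4); label the merged cluster BKMOQW
  updated: d(BKMOQW,H)=157/6
iteration 6: select BKMOQW,H (d=157/6); attach at lengths (4/3, 157/12); label the merged cluster BHKMOQW
final tree: ((((B:5,M:5):6,(Q:2,W:2):9):3/4,(K:9/2,O:9/2):29/4):4/3,H:157/12)
total length: 725/12

((((B:5,M:5):6,(Q:2,W:2):9):3/4,(K:9/2,O:9/2):29/4):4/3,H:157/12)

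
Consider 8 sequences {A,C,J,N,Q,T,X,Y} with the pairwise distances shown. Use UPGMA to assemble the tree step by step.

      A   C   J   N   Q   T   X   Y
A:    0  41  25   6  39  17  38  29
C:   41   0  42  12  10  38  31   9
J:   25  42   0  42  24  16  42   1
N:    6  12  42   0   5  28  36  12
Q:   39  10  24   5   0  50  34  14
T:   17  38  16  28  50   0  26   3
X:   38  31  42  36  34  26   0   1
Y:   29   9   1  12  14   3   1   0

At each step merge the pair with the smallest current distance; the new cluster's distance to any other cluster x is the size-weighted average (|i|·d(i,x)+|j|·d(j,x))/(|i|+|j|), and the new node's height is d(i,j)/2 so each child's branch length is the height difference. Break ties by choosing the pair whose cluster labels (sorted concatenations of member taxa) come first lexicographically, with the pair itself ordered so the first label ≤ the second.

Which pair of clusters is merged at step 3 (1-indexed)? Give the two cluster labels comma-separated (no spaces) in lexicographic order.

JY,T

step 1: merge (J,Y) at d=1; branch lengths J→1/2, Y→1/2; new cluster JY
  updated: d(A,JY)=27, d(C,JY)=51/2, d(JY,N)=27, d(JY,Q)=19, d(JY,T)=19/2, d(JY,X)=43/2
step 2: merge (N,Q) at d=5; branch lengths N→5/2, Q→5/2; new cluster NQ
  updated: d(A,NQ)=45/2, d(C,NQ)=11, d(JY,NQ)=23, d(NQ,T)=39, d(NQ,X)=35
step 3: merge (JY,T) at d=19/2; branch lengths JY→17/4, T→19/4; new cluster JTY
  updated: d(A,JTY)=71/3, d(C,JTY)=89/3, d(JTY,NQ)=85/3, d(JTY,X)=23
step 4: merge (C,NQ) at d=11; branch lengths C→11/2, NQ→3; new cluster CNQ
  updated: d(A,CNQ)=86/3, d(CNQ,JTY)=259/9, d(CNQ,X)=101/3
step 5: merge (JTY,X) at d=23; branch lengths JTY→27/4, X→23/2; new cluster JTXY
  updated: d(A,JTXY)=109/4, d(CNQ,JTXY)=30
step 6: merge (A,JTXY) at d=109/4; branch lengths A→109/8, JTXY→17/8; new cluster AJTXY
  updated: d(AJTXY,CNQ)=446/15
step 7: merge (AJTXY,CNQ) at d=446/15; branch lengths AJTXY→149/120, CNQ→281/30; new cluster ACJNQTXY
final tree: ((A:109/8,(((J:1/2,Y:1/2):17/4,T:19/4):27/4,X:23/2):17/8):149/120,(C:11/2,(N:5/2,Q:5/2):3):281/30)
total length: 8173/120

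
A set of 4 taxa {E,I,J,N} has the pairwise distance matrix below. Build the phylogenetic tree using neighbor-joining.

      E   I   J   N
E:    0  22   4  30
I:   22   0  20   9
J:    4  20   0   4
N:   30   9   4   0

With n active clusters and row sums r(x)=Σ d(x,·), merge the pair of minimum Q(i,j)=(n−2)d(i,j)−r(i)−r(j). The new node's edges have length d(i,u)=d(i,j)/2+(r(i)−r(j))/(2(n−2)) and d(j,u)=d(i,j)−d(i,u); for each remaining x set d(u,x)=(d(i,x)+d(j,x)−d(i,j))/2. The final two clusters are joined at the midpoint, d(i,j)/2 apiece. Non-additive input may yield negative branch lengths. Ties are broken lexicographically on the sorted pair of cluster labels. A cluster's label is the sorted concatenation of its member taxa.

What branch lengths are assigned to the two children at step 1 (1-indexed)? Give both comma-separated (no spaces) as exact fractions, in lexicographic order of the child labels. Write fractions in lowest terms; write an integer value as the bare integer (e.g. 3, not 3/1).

1. join E+J (d=4, Q=-76) ⇒ EJ; edges |E|=9, |J|=-5
  updated: d(EJ,I)=19, d(EJ,N)=15
2. join EJ+I (d=19, Q=-43) ⇒ EIJ; edges |EJ|=25/2, |I|=13/2
  updated: d(EIJ,N)=5/2
3. join EIJ+N (d=5/2) ⇒ EIJN; edges |EIJ|=5/4, |N|=5/4
final tree: (((E:9,J:-5):25/2,I:13/2):5/4,N:5/4)
total length: 51/2

9,-5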